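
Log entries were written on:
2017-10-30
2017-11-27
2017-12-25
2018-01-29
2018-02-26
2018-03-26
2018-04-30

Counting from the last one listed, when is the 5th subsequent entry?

All Mondays; the gaps (28, 28, 35, 28, 28, 35) vary with month length.
This is the last Monday of each month.
May 2018 ends with Monday 2018-05-28.
Last Monday of June 2018: 2018-06-25.
July 2018 ends with Monday 2018-07-30.
Last Monday of August 2018: 2018-08-27.
September 2018 ends with Monday 2018-09-24.

2018-09-24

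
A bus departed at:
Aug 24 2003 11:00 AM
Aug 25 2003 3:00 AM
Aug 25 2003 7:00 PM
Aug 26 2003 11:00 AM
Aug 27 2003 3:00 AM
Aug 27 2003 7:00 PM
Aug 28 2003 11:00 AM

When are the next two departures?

The interval is a steady 16 hours (16, 16, 16, 16, 16, 16).
Aug 28 2003 11:00 AM + 16 h = Aug 29 2003 3:00 AM.
Aug 29 2003 3:00 AM + 16 h = Aug 29 2003 7:00 PM.

Aug 29 2003 3:00 AM, Aug 29 2003 7:00 PM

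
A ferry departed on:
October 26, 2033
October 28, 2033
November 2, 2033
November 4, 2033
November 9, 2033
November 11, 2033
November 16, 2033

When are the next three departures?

Every event lands on a Wednesday or Friday (gaps cycle 2, 5, 2, 5, 2, 5).
So the schedule is: every Wednesday and Friday.
Next Friday: November 18, 2033.
The following Wednesday is November 23, 2033.
The following Friday is November 25, 2033.

November 18, 2033; November 23, 2033; November 25, 2033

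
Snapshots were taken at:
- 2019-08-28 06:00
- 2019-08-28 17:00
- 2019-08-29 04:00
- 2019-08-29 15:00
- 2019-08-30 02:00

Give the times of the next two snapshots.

2019-08-30 13:00, 2019-08-31 00:00

The interval is a steady 11 hours (11, 11, 11, 11).
2019-08-30 02:00 + 11 h = 2019-08-30 13:00.
2019-08-30 13:00 + 11 h = 2019-08-31 00:00.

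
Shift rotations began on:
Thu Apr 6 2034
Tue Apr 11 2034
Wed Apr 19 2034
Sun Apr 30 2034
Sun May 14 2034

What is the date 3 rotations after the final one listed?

Thu Jul 13 2034

Intervals are 5, 8, 11, 14 days — an arithmetic progression with common difference 3.
Next gap: 17 days. Sun May 14 2034 + 17 days = Wed May 31 2034.
Next gap: 20 days. Wed May 31 2034 + 20 days = Tue Jun 20 2034.
Next gap: 23 days. Tue Jun 20 2034 + 23 days = Thu Jul 13 2034.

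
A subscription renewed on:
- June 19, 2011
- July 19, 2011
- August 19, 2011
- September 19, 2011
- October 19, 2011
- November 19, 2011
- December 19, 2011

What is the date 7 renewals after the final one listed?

The day-of-month is always 19 (30, 31, 31, 30, 31, 30 days between events).
So this recurs on the 19th of each month.
Next: January 2012 → January 19, 2012.
February 2012: February 19, 2012.
March 2012: March 19, 2012.
Next: April 2012 → April 19, 2012.
Next: May 2012 → May 19, 2012.
June 2012: June 19, 2012.
July 2012: July 19, 2012.

July 19, 2012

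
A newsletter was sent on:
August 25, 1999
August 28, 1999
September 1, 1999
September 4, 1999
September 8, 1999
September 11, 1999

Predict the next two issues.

The gap pattern 3, 4, 3, 4, 3 repeats every 2 events.
These are the Wednesdays and Saturdays of each week.
The following Wednesday is September 15, 1999.
Next Saturday: September 18, 1999.

September 15, 1999; September 18, 1999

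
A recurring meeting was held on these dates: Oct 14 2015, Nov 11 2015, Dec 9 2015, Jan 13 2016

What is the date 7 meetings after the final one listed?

Aug 10 2016

These are Wednesdays at 28- or 35-day spacing (28, 28, 35).
The pattern: 2nd Wednesday of the month.
2nd Wednesday of February 2016: Feb 10 2016.
March 2016 — 2nd Wednesday is Mar 9 2016.
April 2016 — 2nd Wednesday is Apr 13 2016.
2nd Wednesday of May 2016: May 11 2016.
2nd Wednesday of June 2016: Jun 8 2016.
July 2016 — 2nd Wednesday is Jul 13 2016.
August 2016 — 2nd Wednesday is Aug 10 2016.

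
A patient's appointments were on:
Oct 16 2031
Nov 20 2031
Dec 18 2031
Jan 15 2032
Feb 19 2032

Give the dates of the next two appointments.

Mar 18 2032, Apr 15 2032

All dates are Thursdays, 35, 28, 28, 35 days apart.
Specifically, the 3rd Thursday of each month.
March 2032 — 3rd Thursday is Mar 18 2032.
April 2032 — 3rd Thursday is Apr 15 2032.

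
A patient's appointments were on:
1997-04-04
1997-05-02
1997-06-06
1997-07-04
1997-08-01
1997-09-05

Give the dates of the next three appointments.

1997-10-03, 1997-11-07, 1997-12-05

These are Fridays at 28- or 35-day spacing (28, 35, 28, 28, 35).
The pattern: 1st Friday of the month.
October 1997 — 1st Friday is 1997-10-03.
November 1997 — 1st Friday is 1997-11-07.
1st Friday of December 1997: 1997-12-05.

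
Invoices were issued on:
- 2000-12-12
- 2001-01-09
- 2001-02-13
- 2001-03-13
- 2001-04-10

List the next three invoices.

2001-05-08, 2001-06-12, 2001-07-10

These are Tuesdays at 28- or 35-day spacing (28, 35, 28, 28).
The pattern: 2nd Tuesday of the month.
May 2001 — 2nd Tuesday is 2001-05-08.
2nd Tuesday of June 2001: 2001-06-12.
2nd Tuesday of July 2001: 2001-07-10.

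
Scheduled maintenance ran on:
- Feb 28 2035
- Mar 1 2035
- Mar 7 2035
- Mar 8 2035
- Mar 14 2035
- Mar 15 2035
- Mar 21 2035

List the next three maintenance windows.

The gap pattern 1, 6, 1, 6, 1, 6 repeats every 2 events.
These are the Wednesdays and Thursdays of each week.
Next Thursday: Mar 22 2035.
Next Wednesday: Mar 28 2035.
Next Thursday: Mar 29 2035.

Mar 22 2035, Mar 28 2035, Mar 29 2035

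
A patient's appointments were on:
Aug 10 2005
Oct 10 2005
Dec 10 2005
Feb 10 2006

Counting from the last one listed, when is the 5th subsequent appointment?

Dec 10 2006

Gaps: 61, 61, 62 days — not constant. Every event is on the 10th of the month.
Pattern: the 10th of every 2 months.
April 2006: Apr 10 2006.
Next: June 2006 → Jun 10 2006.
Next: August 2006 → Aug 10 2006.
Next: October 2006 → Oct 10 2006.
December 2006: Dec 10 2006.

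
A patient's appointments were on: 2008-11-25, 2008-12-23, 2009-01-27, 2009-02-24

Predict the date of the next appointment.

All dates are Tuesdays, 28, 35, 28 days apart.
Specifically, the 4th Tuesday of each month.
March 2009 — 4th Tuesday is 2009-03-24.

2009-03-24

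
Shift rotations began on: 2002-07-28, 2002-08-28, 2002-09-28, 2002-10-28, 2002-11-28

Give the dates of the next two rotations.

Gaps: 31, 31, 30, 31 days — not constant. Every event is on the 28th of the month.
Pattern: the 28th of each month.
December 2002: 2002-12-28.
Next: January 2003 → 2003-01-28.

2002-12-28, 2003-01-28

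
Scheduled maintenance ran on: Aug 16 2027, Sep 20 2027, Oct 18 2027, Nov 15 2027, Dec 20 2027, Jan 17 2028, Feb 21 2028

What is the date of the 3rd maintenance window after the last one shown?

May 15 2028

These are Mondays at 28- or 35-day spacing (35, 28, 28, 35, 28, 35).
The pattern: 3rd Monday of the month.
3rd Monday of March 2028: Mar 20 2028.
3rd Monday of April 2028: Apr 17 2028.
May 2028 — 3rd Monday is May 15 2028.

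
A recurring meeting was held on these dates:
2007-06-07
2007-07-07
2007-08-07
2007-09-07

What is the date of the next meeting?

2007-10-07

The day-of-month is always 7 (30, 31, 31 days between events).
So this recurs on the 7th of each month.
October 2007: 2007-10-07.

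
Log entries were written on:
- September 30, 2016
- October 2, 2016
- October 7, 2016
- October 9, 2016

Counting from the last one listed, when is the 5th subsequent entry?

October 28, 2016

Every event lands on a Friday or Sunday (gaps cycle 2, 5, 2).
So the schedule is: every Friday and Sunday.
Next Friday: October 14, 2016.
The following Sunday is October 16, 2016.
Next Friday: October 21, 2016.
Next Sunday: October 23, 2016.
Next Friday: October 28, 2016.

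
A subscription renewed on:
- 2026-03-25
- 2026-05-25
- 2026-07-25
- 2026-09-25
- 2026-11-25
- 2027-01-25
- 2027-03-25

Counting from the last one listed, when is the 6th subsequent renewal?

2028-03-25

Each date is the 25th; the gaps (61, 61, 62, 61, 61, 59) track the month lengths.
The rule is the 25th of every 2 months.
Next: May 2027 → 2027-05-25.
July 2027: 2027-07-25.
Next: September 2027 → 2027-09-25.
Next: November 2027 → 2027-11-25.
Next: January 2028 → 2028-01-25.
Next: March 2028 → 2028-03-25.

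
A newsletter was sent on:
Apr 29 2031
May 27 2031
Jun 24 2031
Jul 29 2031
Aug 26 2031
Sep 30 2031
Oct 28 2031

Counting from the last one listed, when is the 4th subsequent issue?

Feb 24 2032

All Tuesdays; the gaps (28, 28, 35, 28, 35, 28) vary with month length.
This is the last Tuesday of each month.
Last Tuesday of November 2031: Nov 25 2031.
Last Tuesday of December 2031: Dec 30 2031.
January 2032 ends with Tuesday Jan 27 2032.
February 2032 ends with Tuesday Feb 24 2032.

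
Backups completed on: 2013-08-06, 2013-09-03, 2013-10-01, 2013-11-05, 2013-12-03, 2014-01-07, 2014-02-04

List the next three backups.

All dates are Tuesdays, 28, 28, 35, 28, 35, 28 days apart.
Specifically, the 1st Tuesday of each month.
1st Tuesday of March 2014: 2014-03-04.
1st Tuesday of April 2014: 2014-04-01.
May 2014 — 1st Tuesday is 2014-05-06.

2014-03-04, 2014-04-01, 2014-05-06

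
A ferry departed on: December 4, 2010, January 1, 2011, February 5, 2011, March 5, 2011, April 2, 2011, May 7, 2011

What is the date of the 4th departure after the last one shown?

September 3, 2011

Gaps: 28, 35, 28, 28, 35 days — a mix of 28 and 35. Every date is a Saturday.
Each is the 1st Saturday of its month.
1st Saturday of June 2011: June 4, 2011.
July 2011 — 1st Saturday is July 2, 2011.
August 2011 — 1st Saturday is August 6, 2011.
1st Saturday of September 2011: September 3, 2011.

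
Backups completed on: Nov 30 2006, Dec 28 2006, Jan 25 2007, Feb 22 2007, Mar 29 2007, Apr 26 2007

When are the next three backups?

May 31 2007, Jun 28 2007, Jul 26 2007

All Thursdays; the gaps (28, 28, 28, 35, 28) vary with month length.
This is the last Thursday of each month.
Last Thursday of May 2007: May 31 2007.
Last Thursday of June 2007: Jun 28 2007.
July 2007 ends with Thursday Jul 26 2007.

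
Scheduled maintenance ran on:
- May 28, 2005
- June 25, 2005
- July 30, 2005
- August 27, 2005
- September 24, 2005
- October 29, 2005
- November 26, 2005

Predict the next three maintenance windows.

All Saturdays; the gaps (28, 35, 28, 28, 35, 28) vary with month length.
This is the last Saturday of each month.
Last Saturday of December 2005: December 31, 2005.
January 2006 ends with Saturday January 28, 2006.
Last Saturday of February 2006: February 25, 2006.

December 31, 2005; January 28, 2006; February 25, 2006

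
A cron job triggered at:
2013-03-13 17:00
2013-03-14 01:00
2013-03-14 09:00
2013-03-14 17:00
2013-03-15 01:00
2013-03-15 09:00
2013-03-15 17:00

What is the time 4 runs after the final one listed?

Gaps: 8, 8, 8, 8, 8, 8 hours — each event is 8 hours after the previous one.
2013-03-15 17:00 + 8 h = 2013-03-16 01:00.
2013-03-16 01:00 + 8 h = 2013-03-16 09:00.
2013-03-16 09:00 + 8 h = 2013-03-16 17:00.
2013-03-16 17:00 + 8 h = 2013-03-17 01:00.

2013-03-17 01:00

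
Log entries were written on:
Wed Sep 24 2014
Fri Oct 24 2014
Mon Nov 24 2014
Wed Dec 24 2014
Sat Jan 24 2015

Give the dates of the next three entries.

Each date is the 24th; the gaps (30, 31, 30, 31) track the month lengths.
The rule is the 24th of each month.
February 2015: Tue Feb 24 2015.
Next: March 2015 → Tue Mar 24 2015.
Next: April 2015 → Fri Apr 24 2015.

Tue Feb 24 2015, Tue Mar 24 2015, Fri Apr 24 2015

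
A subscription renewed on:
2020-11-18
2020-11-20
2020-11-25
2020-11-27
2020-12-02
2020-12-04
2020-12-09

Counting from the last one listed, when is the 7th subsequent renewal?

Every event lands on a Wednesday or Friday (gaps cycle 2, 5, 2, 5, 2, 5).
So the schedule is: every Wednesday and Friday.
The following Friday is 2020-12-11.
Next Wednesday: 2020-12-16.
The following Friday is 2020-12-18.
The following Wednesday is 2020-12-23.
Next Friday: 2020-12-25.
The following Wednesday is 2020-12-30.
The following Friday is 2021-01-01.

2021-01-01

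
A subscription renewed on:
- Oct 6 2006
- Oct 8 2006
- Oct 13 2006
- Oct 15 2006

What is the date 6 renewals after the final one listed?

Gaps: 2, 5, 2 days — not constant, but cyclic with period 2.
The events fall on every Friday and Sunday.
Next Friday: Oct 20 2006.
The following Sunday is Oct 22 2006.
Next Friday: Oct 27 2006.
The following Sunday is Oct 29 2006.
Next Friday: Nov 3 2006.
Next Sunday: Nov 5 2006.

Nov 5 2006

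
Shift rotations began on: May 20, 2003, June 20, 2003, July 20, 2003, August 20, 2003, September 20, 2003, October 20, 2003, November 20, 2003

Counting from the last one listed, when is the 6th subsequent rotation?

May 20, 2004

Gaps: 31, 30, 31, 31, 30, 31 days — not constant. Every event is on the 20th of the month.
Pattern: the 20th of each month.
Next: December 2003 → December 20, 2003.
Next: January 2004 → January 20, 2004.
February 2004: February 20, 2004.
March 2004: March 20, 2004.
Next: April 2004 → April 20, 2004.
Next: May 2004 → May 20, 2004.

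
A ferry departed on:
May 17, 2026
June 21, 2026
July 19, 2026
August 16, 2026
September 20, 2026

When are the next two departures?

These are Sundays at 28- or 35-day spacing (35, 28, 28, 35).
The pattern: 3rd Sunday of the month.
October 2026 — 3rd Sunday is October 18, 2026.
3rd Sunday of November 2026: November 15, 2026.

October 18, 2026; November 15, 2026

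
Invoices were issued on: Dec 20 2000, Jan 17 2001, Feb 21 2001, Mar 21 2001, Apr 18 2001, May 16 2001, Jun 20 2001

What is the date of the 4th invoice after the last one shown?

All dates are Wednesdays, 28, 35, 28, 28, 28, 35 days apart.
Specifically, the 3rd Wednesday of each month.
July 2001 — 3rd Wednesday is Jul 18 2001.
August 2001 — 3rd Wednesday is Aug 15 2001.
September 2001 — 3rd Wednesday is Sep 19 2001.
October 2001 — 3rd Wednesday is Oct 17 2001.

Oct 17 2001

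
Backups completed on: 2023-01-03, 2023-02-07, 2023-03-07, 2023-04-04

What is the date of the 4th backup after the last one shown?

2023-08-01

These are Tuesdays at 28- or 35-day spacing (35, 28, 28).
The pattern: 1st Tuesday of the month.
May 2023 — 1st Tuesday is 2023-05-02.
1st Tuesday of June 2023: 2023-06-06.
July 2023 — 1st Tuesday is 2023-07-04.
August 2023 — 1st Tuesday is 2023-08-01.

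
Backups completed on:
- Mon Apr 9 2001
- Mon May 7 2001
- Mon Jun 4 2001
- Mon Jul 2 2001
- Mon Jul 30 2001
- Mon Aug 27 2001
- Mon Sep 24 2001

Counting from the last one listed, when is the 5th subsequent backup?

Mon Feb 11 2002

Every event comes 28 days after the last (28, 28, 28, 28, 28, 28).
Mon Sep 24 2001 + 28 days = Mon Oct 22 2001.
Mon Oct 22 2001 + 28 days = Mon Nov 19 2001.
Mon Nov 19 2001 + 28 days = Mon Dec 17 2001.
Mon Dec 17 2001 + 28 days = Mon Jan 14 2002.
Mon Jan 14 2002 + 28 days = Mon Feb 11 2002.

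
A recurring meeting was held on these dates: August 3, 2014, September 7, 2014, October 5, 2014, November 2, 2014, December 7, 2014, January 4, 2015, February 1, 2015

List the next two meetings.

All dates are Sundays, 35, 28, 28, 35, 28, 28 days apart.
Specifically, the 1st Sunday of each month.
March 2015 — 1st Sunday is March 1, 2015.
April 2015 — 1st Sunday is April 5, 2015.

March 1, 2015; April 5, 2015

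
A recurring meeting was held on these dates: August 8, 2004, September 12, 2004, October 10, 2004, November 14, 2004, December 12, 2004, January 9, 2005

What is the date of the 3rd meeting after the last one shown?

April 10, 2005

These are Sundays at 28- or 35-day spacing (35, 28, 35, 28, 28).
The pattern: 2nd Sunday of the month.
2nd Sunday of February 2005: February 13, 2005.
March 2005 — 2nd Sunday is March 13, 2005.
2nd Sunday of April 2005: April 10, 2005.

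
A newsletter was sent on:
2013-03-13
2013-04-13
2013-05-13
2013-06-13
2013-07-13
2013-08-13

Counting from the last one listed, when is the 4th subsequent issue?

Each date is the 13th; the gaps (31, 30, 31, 30, 31) track the month lengths.
The rule is the 13th of each month.
September 2013: 2013-09-13.
October 2013: 2013-10-13.
November 2013: 2013-11-13.
December 2013: 2013-12-13.

2013-12-13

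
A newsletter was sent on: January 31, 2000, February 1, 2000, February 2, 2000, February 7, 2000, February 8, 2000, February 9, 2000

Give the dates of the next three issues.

Gaps: 1, 1, 5, 1, 1 days — not constant, but cyclic with period 3.
The events fall on every Monday, Tuesday and Wednesday.
The following Monday is February 14, 2000.
Next Tuesday: February 15, 2000.
Next Wednesday: February 16, 2000.

February 14, 2000; February 15, 2000; February 16, 2000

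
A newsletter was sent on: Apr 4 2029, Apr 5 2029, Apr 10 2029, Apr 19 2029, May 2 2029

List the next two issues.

Intervals are 1, 5, 9, 13 days — an arithmetic progression with common difference 4.
Next gap: 17 days. May 2 2029 + 17 days = May 19 2029.
Next gap: 21 days. May 19 2029 + 21 days = Jun 9 2029.

May 19 2029, Jun 9 2029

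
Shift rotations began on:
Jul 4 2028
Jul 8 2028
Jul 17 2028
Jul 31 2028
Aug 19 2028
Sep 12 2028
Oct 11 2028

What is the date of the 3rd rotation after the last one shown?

Feb 5 2029

Gaps: 4, 9, 14, 19, 24, 29 days — each gap is 5 larger than the previous one.
Next gap: 34 days. Oct 11 2028 + 34 days = Nov 14 2028.
Next gap: 39 days. Nov 14 2028 + 39 days = Dec 23 2028.
Next gap: 44 days. Dec 23 2028 + 44 days = Feb 5 2029.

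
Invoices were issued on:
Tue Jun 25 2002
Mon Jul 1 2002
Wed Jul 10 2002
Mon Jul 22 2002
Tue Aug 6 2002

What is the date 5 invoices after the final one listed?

Wed Dec 4 2002

Intervals are 6, 9, 12, 15 days — an arithmetic progression with common difference 3.
Next gap: 18 days. Tue Aug 6 2002 + 18 days = Sat Aug 24 2002.
Next gap: 21 days. Sat Aug 24 2002 + 21 days = Sat Sep 14 2002.
Next gap: 24 days. Sat Sep 14 2002 + 24 days = Tue Oct 8 2002.
Next gap: 27 days. Tue Oct 8 2002 + 27 days = Mon Nov 4 2002.
Next gap: 30 days. Mon Nov 4 2002 + 30 days = Wed Dec 4 2002.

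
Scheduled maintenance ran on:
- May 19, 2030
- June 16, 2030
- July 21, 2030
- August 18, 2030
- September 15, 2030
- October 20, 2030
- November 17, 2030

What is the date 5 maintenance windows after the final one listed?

April 20, 2031

These are Sundays at 28- or 35-day spacing (28, 35, 28, 28, 35, 28).
The pattern: 3rd Sunday of the month.
December 2030 — 3rd Sunday is December 15, 2030.
January 2031 — 3rd Sunday is January 19, 2031.
3rd Sunday of February 2031: February 16, 2031.
3rd Sunday of March 2031: March 16, 2031.
3rd Sunday of April 2031: April 20, 2031.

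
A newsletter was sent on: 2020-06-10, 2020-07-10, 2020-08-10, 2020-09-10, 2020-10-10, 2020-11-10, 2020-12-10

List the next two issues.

2021-01-10, 2021-02-10

Each date is the 10th; the gaps (30, 31, 31, 30, 31, 30) track the month lengths.
The rule is the 10th of each month.
Next: January 2021 → 2021-01-10.
February 2021: 2021-02-10.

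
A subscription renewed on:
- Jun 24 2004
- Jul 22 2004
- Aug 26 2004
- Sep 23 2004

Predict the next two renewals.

Oct 28 2004, Nov 25 2004

These are Thursdays at 28- or 35-day spacing (28, 35, 28).
The pattern: 4th Thursday of the month.
October 2004 — 4th Thursday is Oct 28 2004.
4th Thursday of November 2004: Nov 25 2004.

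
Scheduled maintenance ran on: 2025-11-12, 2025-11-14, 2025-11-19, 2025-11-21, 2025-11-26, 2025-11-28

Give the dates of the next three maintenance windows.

Every event lands on a Wednesday or Friday (gaps cycle 2, 5, 2, 5, 2).
So the schedule is: every Wednesday and Friday.
The following Wednesday is 2025-12-03.
The following Friday is 2025-12-05.
The following Wednesday is 2025-12-10.

2025-12-03, 2025-12-05, 2025-12-10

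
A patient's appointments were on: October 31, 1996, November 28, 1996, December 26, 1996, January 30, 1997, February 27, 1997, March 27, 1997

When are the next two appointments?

All Thursdays; the gaps (28, 28, 35, 28, 28) vary with month length.
This is the last Thursday of each month.
Last Thursday of April 1997: April 24, 1997.
Last Thursday of May 1997: May 29, 1997.

April 24, 1997; May 29, 1997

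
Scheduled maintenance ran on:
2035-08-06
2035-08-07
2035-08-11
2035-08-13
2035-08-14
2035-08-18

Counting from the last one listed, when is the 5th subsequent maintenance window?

The gap pattern 1, 4, 2, 1, 4 repeats every 3 events.
These are the Mondays, Tuesdays and Saturdays of each week.
Next Monday: 2035-08-20.
Next Tuesday: 2035-08-21.
The following Saturday is 2035-08-25.
Next Monday: 2035-08-27.
Next Tuesday: 2035-08-28.

2035-08-28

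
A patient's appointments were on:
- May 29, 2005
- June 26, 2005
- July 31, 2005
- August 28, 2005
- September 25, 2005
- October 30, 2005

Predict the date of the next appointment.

November 27, 2005

All Sundays; the gaps (28, 35, 28, 28, 35) vary with month length.
This is the last Sunday of each month.
November 2005 ends with Sunday November 27, 2005.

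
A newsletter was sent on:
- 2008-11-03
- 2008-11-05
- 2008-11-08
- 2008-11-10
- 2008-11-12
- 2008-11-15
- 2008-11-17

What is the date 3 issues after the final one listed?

The gap pattern 2, 3, 2, 2, 3, 2 repeats every 3 events.
These are the Mondays, Wednesdays and Saturdays of each week.
Next Wednesday: 2008-11-19.
The following Saturday is 2008-11-22.
The following Monday is 2008-11-24.

2008-11-24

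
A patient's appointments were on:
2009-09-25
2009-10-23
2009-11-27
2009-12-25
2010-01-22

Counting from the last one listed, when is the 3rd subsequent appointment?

2010-04-23

These are Fridays at 28- or 35-day spacing (28, 35, 28, 28).
The pattern: 4th Friday of the month.
February 2010 — 4th Friday is 2010-02-26.
March 2010 — 4th Friday is 2010-03-26.
4th Friday of April 2010: 2010-04-23.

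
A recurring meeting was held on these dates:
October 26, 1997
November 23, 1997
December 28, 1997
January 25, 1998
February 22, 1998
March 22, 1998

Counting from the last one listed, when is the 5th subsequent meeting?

August 23, 1998

All dates are Sundays, 28, 35, 28, 28, 28 days apart.
Specifically, the 4th Sunday of each month.
April 1998 — 4th Sunday is April 26, 1998.
4th Sunday of May 1998: May 24, 1998.
4th Sunday of June 1998: June 28, 1998.
July 1998 — 4th Sunday is July 26, 1998.
4th Sunday of August 1998: August 23, 1998.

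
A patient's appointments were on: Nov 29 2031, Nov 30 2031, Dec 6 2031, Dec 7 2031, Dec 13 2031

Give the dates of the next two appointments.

Dec 14 2031, Dec 20 2031

The gap pattern 1, 6, 1, 6 repeats every 2 events.
These are the Saturdays and Sundays of each week.
Next Sunday: Dec 14 2031.
The following Saturday is Dec 20 2031.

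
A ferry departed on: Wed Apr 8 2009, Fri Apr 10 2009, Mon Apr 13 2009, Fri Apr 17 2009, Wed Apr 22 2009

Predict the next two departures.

Tue Apr 28 2009, Tue May 5 2009

The spacing grows by 1 each time: 2, 3, 4, 5 days.
Next gap: 6 days. Wed Apr 22 2009 + 6 days = Tue Apr 28 2009.
Next gap: 7 days. Tue Apr 28 2009 + 7 days = Tue May 5 2009.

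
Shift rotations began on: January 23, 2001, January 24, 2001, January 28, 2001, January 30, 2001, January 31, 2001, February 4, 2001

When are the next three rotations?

February 6, 2001; February 7, 2001; February 11, 2001

The gap pattern 1, 4, 2, 1, 4 repeats every 3 events.
These are the Tuesdays, Wednesdays and Sundays of each week.
The following Tuesday is February 6, 2001.
The following Wednesday is February 7, 2001.
The following Sunday is February 11, 2001.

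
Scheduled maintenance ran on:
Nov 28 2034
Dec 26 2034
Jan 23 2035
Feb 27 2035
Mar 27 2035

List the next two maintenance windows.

Gaps: 28, 28, 35, 28 days — a mix of 28 and 35. Every date is a Tuesday.
Each is the 4th Tuesday of its month.
4th Tuesday of April 2035: Apr 24 2035.
4th Tuesday of May 2035: May 22 2035.

Apr 24 2035, May 22 2035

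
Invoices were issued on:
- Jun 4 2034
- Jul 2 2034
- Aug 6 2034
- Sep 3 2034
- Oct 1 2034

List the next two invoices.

Nov 5 2034, Dec 3 2034

All dates are Sundays, 28, 35, 28, 28 days apart.
Specifically, the 1st Sunday of each month.
November 2034 — 1st Sunday is Nov 5 2034.
December 2034 — 1st Sunday is Dec 3 2034.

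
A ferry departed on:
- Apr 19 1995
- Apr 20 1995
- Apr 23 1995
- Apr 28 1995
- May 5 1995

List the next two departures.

The spacing grows by 2 each time: 1, 3, 5, 7 days.
Next gap: 9 days. May 5 1995 + 9 days = May 14 1995.
Next gap: 11 days. May 14 1995 + 11 days = May 25 1995.

May 14 1995, May 25 1995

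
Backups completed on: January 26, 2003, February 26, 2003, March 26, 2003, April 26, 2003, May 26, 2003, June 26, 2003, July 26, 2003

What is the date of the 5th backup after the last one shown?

Gaps: 31, 28, 31, 30, 31, 30 days — not constant. Every event is on the 26th of the month.
Pattern: the 26th of each month.
August 2003: August 26, 2003.
September 2003: September 26, 2003.
Next: October 2003 → October 26, 2003.
November 2003: November 26, 2003.
Next: December 2003 → December 26, 2003.

December 26, 2003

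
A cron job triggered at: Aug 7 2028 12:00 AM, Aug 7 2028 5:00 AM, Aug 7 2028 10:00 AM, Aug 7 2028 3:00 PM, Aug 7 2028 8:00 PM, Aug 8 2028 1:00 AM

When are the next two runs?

Spacing: 5, 5, 5, 5, 5 h — constant 5 h.
Aug 8 2028 1:00 AM + 5 h = Aug 8 2028 6:00 AM.
Aug 8 2028 6:00 AM + 5 h = Aug 8 2028 11:00 AM.

Aug 8 2028 6:00 AM, Aug 8 2028 11:00 AM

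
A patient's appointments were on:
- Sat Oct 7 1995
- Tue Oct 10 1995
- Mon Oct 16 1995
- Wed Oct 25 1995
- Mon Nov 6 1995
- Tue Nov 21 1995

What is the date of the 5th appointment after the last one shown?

Gaps: 3, 6, 9, 12, 15 days — each gap is 3 larger than the previous one.
Next gap: 18 days. Tue Nov 21 1995 + 18 days = Sat Dec 9 1995.
Next gap: 21 days. Sat Dec 9 1995 + 21 days = Sat Dec 30 1995.
Next gap: 24 days. Sat Dec 30 1995 + 24 days = Tue Jan 23 1996.
Next gap: 27 days. Tue Jan 23 1996 + 27 days = Mon Feb 19 1996.
Next gap: 30 days. Mon Feb 19 1996 + 30 days = Wed Mar 20 1996.

Wed Mar 20 1996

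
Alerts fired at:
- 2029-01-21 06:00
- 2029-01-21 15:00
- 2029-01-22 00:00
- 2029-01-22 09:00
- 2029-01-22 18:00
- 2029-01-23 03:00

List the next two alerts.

Gaps: 9, 9, 9, 9, 9 hours — each event is 9 hours after the previous one.
2029-01-23 03:00 + 9 h = 2029-01-23 12:00.
2029-01-23 12:00 + 9 h = 2029-01-23 21:00.

2029-01-23 12:00, 2029-01-23 21:00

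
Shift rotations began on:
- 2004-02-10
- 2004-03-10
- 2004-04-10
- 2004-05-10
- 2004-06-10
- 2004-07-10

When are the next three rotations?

Gaps: 29, 31, 30, 31, 30 days — not constant. Every event is on the 10th of the month.
Pattern: the 10th of each month.
August 2004: 2004-08-10.
Next: September 2004 → 2004-09-10.
Next: October 2004 → 2004-10-10.

2004-08-10, 2004-09-10, 2004-10-10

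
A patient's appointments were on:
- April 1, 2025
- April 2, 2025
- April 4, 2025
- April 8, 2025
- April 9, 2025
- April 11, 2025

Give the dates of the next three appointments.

April 15, 2025; April 16, 2025; April 18, 2025

The gap pattern 1, 2, 4, 1, 2 repeats every 3 events.
These are the Tuesdays, Wednesdays and Fridays of each week.
Next Tuesday: April 15, 2025.
Next Wednesday: April 16, 2025.
The following Friday is April 18, 2025.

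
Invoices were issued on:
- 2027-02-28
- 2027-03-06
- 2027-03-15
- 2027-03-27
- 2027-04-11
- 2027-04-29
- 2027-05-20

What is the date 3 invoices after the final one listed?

2027-08-09

Intervals are 6, 9, 12, 15, 18, 21 days — an arithmetic progression with common difference 3.
Next gap: 24 days. 2027-05-20 + 24 days = 2027-06-13.
Next gap: 27 days. 2027-06-13 + 27 days = 2027-07-10.
Next gap: 30 days. 2027-07-10 + 30 days = 2027-08-09.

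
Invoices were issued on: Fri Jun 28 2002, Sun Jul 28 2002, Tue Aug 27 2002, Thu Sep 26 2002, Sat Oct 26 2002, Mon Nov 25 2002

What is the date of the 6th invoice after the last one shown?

Every event comes 30 days after the last (30, 30, 30, 30, 30).
Mon Nov 25 2002 + 30 days = Wed Dec 25 2002.
Wed Dec 25 2002 + 30 days = Fri Jan 24 2003.
Fri Jan 24 2003 + 30 days = Sun Feb 23 2003.
Sun Feb 23 2003 + 30 days = Tue Mar 25 2003.
Tue Mar 25 2003 + 30 days = Thu Apr 24 2003.
Thu Apr 24 2003 + 30 days = Sat May 24 2003.

Sat May 24 2003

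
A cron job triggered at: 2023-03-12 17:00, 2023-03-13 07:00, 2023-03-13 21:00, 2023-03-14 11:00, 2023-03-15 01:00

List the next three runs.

2023-03-15 15:00, 2023-03-16 05:00, 2023-03-16 19:00

Gaps: 14, 14, 14, 14 hours — each event is 14 hours after the previous one.
2023-03-15 01:00 + 14 h = 2023-03-15 15:00.
2023-03-15 15:00 + 14 h = 2023-03-16 05:00.
2023-03-16 05:00 + 14 h = 2023-03-16 19:00.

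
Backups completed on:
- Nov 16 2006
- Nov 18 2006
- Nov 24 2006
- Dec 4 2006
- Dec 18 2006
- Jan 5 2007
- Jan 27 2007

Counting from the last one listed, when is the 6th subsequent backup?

Aug 31 2007

The spacing grows by 4 each time: 2, 6, 10, 14, 18, 22 days.
Next gap: 26 days. Jan 27 2007 + 26 days = Feb 22 2007.
Next gap: 30 days. Feb 22 2007 + 30 days = Mar 24 2007.
Next gap: 34 days. Mar 24 2007 + 34 days = Apr 27 2007.
Next gap: 38 days. Apr 27 2007 + 38 days = Jun 4 2007.
Next gap: 42 days. Jun 4 2007 + 42 days = Jul 16 2007.
Next gap: 46 days. Jul 16 2007 + 46 days = Aug 31 2007.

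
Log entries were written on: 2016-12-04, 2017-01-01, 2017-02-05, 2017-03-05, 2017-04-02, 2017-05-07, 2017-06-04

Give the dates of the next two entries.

All dates are Sundays, 28, 35, 28, 28, 35, 28 days apart.
Specifically, the 1st Sunday of each month.
1st Sunday of July 2017: 2017-07-02.
August 2017 — 1st Sunday is 2017-08-06.

2017-07-02, 2017-08-06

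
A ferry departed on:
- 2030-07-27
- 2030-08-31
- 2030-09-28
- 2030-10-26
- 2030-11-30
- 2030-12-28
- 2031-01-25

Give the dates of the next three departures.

All Saturdays; the gaps (35, 28, 28, 35, 28, 28) vary with month length.
This is the last Saturday of each month.
February 2031 ends with Saturday 2031-02-22.
Last Saturday of March 2031: 2031-03-29.
Last Saturday of April 2031: 2031-04-26.

2031-02-22, 2031-03-29, 2031-04-26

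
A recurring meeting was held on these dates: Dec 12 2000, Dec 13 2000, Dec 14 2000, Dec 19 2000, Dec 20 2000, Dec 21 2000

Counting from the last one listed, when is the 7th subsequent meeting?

Jan 9 2001

The gap pattern 1, 1, 5, 1, 1 repeats every 3 events.
These are the Tuesdays, Wednesdays and Thursdays of each week.
Next Tuesday: Dec 26 2000.
The following Wednesday is Dec 27 2000.
Next Thursday: Dec 28 2000.
Next Tuesday: Jan 2 2001.
Next Wednesday: Jan 3 2001.
Next Thursday: Jan 4 2001.
The following Tuesday is Jan 9 2001.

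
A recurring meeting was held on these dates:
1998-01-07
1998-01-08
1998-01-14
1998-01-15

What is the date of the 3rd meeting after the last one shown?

1998-01-28

The gap pattern 1, 6, 1 repeats every 2 events.
These are the Wednesdays and Thursdays of each week.
Next Wednesday: 1998-01-21.
Next Thursday: 1998-01-22.
The following Wednesday is 1998-01-28.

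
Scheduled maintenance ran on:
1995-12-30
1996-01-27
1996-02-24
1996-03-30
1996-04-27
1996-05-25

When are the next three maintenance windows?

Every date is a Saturday; gaps 28, 28, 35, 28, 28 days.
Each is the last Saturday of its month (at least one falls on the 29th or later, ruling out '4th Saturday').
Last Saturday of June 1996: 1996-06-29.
July 1996 ends with Saturday 1996-07-27.
August 1996 ends with Saturday 1996-08-31.

1996-06-29, 1996-07-27, 1996-08-31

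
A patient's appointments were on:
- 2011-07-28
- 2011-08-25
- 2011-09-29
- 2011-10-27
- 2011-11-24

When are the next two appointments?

2011-12-29, 2012-01-26

All Thursdays; the gaps (28, 35, 28, 28) vary with month length.
This is the last Thursday of each month.
Last Thursday of December 2011: 2011-12-29.
Last Thursday of January 2012: 2012-01-26.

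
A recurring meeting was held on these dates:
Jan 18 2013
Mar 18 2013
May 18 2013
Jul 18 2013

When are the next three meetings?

The day-of-month is always 18 (59, 61, 61 days between events).
So this recurs on the 18th of every 2 months.
Next: September 2013 → Sep 18 2013.
November 2013: Nov 18 2013.
Next: January 2014 → Jan 18 2014.

Sep 18 2013, Nov 18 2013, Jan 18 2014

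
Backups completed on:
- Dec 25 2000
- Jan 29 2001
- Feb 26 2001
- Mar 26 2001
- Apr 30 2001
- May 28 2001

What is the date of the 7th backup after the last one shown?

These are Mondays with 35, 28, 28, 35, 28-day gaps.
Each is the final Monday of its month — Jan 29 2001 is past the 28th, so '4th Monday' doesn't fit.
Last Monday of June 2001: Jun 25 2001.
July 2001 ends with Monday Jul 30 2001.
August 2001 ends with Monday Aug 27 2001.
September 2001 ends with Monday Sep 24 2001.
Last Monday of October 2001: Oct 29 2001.
November 2001 ends with Monday Nov 26 2001.
December 2001 ends with Monday Dec 31 2001.

Dec 31 2001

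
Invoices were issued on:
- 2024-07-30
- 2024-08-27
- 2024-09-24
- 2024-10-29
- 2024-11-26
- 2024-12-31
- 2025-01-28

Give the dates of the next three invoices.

2025-02-25, 2025-03-25, 2025-04-29

These are Tuesdays with 28, 28, 35, 28, 35, 28-day gaps.
Each is the final Tuesday of its month — 2024-07-30 is past the 28th, so '4th Tuesday' doesn't fit.
February 2025 ends with Tuesday 2025-02-25.
Last Tuesday of March 2025: 2025-03-25.
April 2025 ends with Tuesday 2025-04-29.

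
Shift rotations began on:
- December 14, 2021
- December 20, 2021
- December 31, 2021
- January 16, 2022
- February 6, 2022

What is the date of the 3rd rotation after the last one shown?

May 10, 2022

Gaps: 6, 11, 16, 21 days — each gap is 5 larger than the previous one.
Next gap: 26 days. February 6, 2022 + 26 days = March 4, 2022.
Next gap: 31 days. March 4, 2022 + 31 days = April 4, 2022.
Next gap: 36 days. April 4, 2022 + 36 days = May 10, 2022.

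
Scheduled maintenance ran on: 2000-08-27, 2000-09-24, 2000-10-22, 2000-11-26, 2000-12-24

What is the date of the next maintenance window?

2001-01-28

Gaps: 28, 28, 35, 28 days — a mix of 28 and 35. Every date is a Sunday.
Each is the 4th Sunday of its month.
January 2001 — 4th Sunday is 2001-01-28.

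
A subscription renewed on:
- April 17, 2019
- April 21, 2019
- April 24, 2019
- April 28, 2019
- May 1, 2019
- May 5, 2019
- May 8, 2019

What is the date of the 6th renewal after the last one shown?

May 29, 2019

Gaps: 4, 3, 4, 3, 4, 3 days — not constant, but cyclic with period 2.
The events fall on every Wednesday and Sunday.
The following Sunday is May 12, 2019.
The following Wednesday is May 15, 2019.
Next Sunday: May 19, 2019.
The following Wednesday is May 22, 2019.
Next Sunday: May 26, 2019.
Next Wednesday: May 29, 2019.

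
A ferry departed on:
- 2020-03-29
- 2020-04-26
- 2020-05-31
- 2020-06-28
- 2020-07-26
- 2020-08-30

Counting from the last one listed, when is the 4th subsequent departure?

All Sundays; the gaps (28, 35, 28, 28, 35) vary with month length.
This is the last Sunday of each month.
Last Sunday of September 2020: 2020-09-27.
October 2020 ends with Sunday 2020-10-25.
November 2020 ends with Sunday 2020-11-29.
December 2020 ends with Sunday 2020-12-27.

2020-12-27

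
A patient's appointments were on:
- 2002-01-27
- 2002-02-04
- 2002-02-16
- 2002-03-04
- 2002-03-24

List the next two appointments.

Gaps: 8, 12, 16, 20 days — each gap is 4 larger than the previous one.
Next gap: 24 days. 2002-03-24 + 24 days = 2002-04-17.
Next gap: 28 days. 2002-04-17 + 28 days = 2002-05-15.

2002-04-17, 2002-05-15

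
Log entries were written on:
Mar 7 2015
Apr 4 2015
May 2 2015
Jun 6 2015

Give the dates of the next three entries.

Jul 4 2015, Aug 1 2015, Sep 5 2015

These are Saturdays at 28- or 35-day spacing (28, 28, 35).
The pattern: 1st Saturday of the month.
1st Saturday of July 2015: Jul 4 2015.
1st Saturday of August 2015: Aug 1 2015.
September 2015 — 1st Saturday is Sep 5 2015.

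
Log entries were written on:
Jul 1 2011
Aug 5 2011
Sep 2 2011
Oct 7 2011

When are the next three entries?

Nov 4 2011, Dec 2 2011, Jan 6 2012

Gaps: 35, 28, 35 days — a mix of 28 and 35. Every date is a Friday.
Each is the 1st Friday of its month.
1st Friday of November 2011: Nov 4 2011.
December 2011 — 1st Friday is Dec 2 2011.
January 2012 — 1st Friday is Jan 6 2012.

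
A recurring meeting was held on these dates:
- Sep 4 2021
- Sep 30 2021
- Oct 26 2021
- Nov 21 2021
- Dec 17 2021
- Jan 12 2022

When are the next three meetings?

Gaps between consecutive events: 26, 26, 26, 26, 26 days — a constant 26-day interval.
Jan 12 2022 + 26 days = Feb 7 2022.
Feb 7 2022 + 26 days = Mar 5 2022.
Mar 5 2022 + 26 days = Mar 31 2022.

Feb 7 2022, Mar 5 2022, Mar 31 2022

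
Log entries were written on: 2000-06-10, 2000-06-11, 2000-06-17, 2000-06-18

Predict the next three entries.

The gap pattern 1, 6, 1 repeats every 2 events.
These are the Saturdays and Sundays of each week.
The following Saturday is 2000-06-24.
The following Sunday is 2000-06-25.
The following Saturday is 2000-07-01.

2000-06-24, 2000-06-25, 2000-07-01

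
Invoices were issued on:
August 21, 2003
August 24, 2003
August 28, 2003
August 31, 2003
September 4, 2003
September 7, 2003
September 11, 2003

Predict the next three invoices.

Gaps: 3, 4, 3, 4, 3, 4 days — not constant, but cyclic with period 2.
The events fall on every Thursday and Sunday.
The following Sunday is September 14, 2003.
The following Thursday is September 18, 2003.
Next Sunday: September 21, 2003.

September 14, 2003; September 18, 2003; September 21, 2003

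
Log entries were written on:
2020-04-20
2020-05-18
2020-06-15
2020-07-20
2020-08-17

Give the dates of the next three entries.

All dates are Mondays, 28, 28, 35, 28 days apart.
Specifically, the 3rd Monday of each month.
3rd Monday of September 2020: 2020-09-21.
October 2020 — 3rd Monday is 2020-10-19.
3rd Monday of November 2020: 2020-11-16.

2020-09-21, 2020-10-19, 2020-11-16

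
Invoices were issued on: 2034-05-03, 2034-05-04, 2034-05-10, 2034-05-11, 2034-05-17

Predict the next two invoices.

2034-05-18, 2034-05-24

The gap pattern 1, 6, 1, 6 repeats every 2 events.
These are the Wednesdays and Thursdays of each week.
Next Thursday: 2034-05-18.
Next Wednesday: 2034-05-24.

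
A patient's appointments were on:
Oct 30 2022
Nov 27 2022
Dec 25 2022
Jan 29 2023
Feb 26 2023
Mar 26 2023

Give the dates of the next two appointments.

Apr 30 2023, May 28 2023

These are Sundays with 28, 28, 35, 28, 28-day gaps.
Each is the final Sunday of its month — Oct 30 2022 is past the 28th, so '4th Sunday' doesn't fit.
Last Sunday of April 2023: Apr 30 2023.
Last Sunday of May 2023: May 28 2023.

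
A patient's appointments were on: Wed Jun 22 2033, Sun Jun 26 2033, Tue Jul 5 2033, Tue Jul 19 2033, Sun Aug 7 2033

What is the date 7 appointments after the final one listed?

Intervals are 4, 9, 14, 19 days — an arithmetic progression with common difference 5.
Next gap: 24 days. Sun Aug 7 2033 + 24 days = Wed Aug 31 2033.
Next gap: 29 days. Wed Aug 31 2033 + 29 days = Thu Sep 29 2033.
Next gap: 34 days. Thu Sep 29 2033 + 34 days = Wed Nov 2 2033.
Next gap: 39 days. Wed Nov 2 2033 + 39 days = Sun Dec 11 2033.
Next gap: 44 days. Sun Dec 11 2033 + 44 days = Tue Jan 24 2034.
Next gap: 49 days. Tue Jan 24 2034 + 49 days = Tue Mar 14 2034.
Next gap: 54 days. Tue Mar 14 2034 + 54 days = Sun May 7 2034.

Sun May 7 2034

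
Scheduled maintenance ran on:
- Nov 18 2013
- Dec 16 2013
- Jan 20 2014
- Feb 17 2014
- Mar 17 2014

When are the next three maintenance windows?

Apr 21 2014, May 19 2014, Jun 16 2014

Gaps: 28, 35, 28, 28 days — a mix of 28 and 35. Every date is a Monday.
Each is the 3rd Monday of its month.
3rd Monday of April 2014: Apr 21 2014.
3rd Monday of May 2014: May 19 2014.
June 2014 — 3rd Monday is Jun 16 2014.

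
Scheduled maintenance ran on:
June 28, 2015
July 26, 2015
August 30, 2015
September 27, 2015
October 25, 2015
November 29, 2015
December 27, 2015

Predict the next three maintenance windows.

January 31, 2016; February 28, 2016; March 27, 2016

Every date is a Sunday; gaps 28, 35, 28, 28, 35, 28 days.
Each is the last Sunday of its month (at least one falls on the 29th or later, ruling out '4th Sunday').
Last Sunday of January 2016: January 31, 2016.
February 2016 ends with Sunday February 28, 2016.
Last Sunday of March 2016: March 27, 2016.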